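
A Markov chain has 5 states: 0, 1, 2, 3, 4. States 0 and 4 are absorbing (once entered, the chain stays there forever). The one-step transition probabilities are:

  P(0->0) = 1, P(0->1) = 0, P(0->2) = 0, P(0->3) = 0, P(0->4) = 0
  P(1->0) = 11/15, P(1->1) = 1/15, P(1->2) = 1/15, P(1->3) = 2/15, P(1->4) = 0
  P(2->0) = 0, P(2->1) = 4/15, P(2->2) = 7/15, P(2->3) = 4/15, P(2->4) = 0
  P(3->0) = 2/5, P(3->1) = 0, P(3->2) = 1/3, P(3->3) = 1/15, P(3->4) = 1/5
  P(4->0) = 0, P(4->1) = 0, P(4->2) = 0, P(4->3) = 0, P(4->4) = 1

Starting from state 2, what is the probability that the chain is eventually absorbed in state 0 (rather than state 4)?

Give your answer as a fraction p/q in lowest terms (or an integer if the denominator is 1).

Let a_i = P(absorbed in 0 | start in state i).
Boundary conditions: a_0 = 1, a_4 = 0.
For each transient state i, a_i = sum_j P(i->j) * a_j:
  a_1 = 11/15*a_0 + 1/15*a_1 + 1/15*a_2 + 2/15*a_3 + 0*a_4
  a_2 = 0*a_0 + 4/15*a_1 + 7/15*a_2 + 4/15*a_3 + 0*a_4
  a_3 = 2/5*a_0 + 0*a_1 + 1/3*a_2 + 1/15*a_3 + 1/5*a_4

Substituting a_0 = 1 and a_4 = 0, rearrange to (I - Q) a = r where r[i] = P(i -> 0):
  [14/15, -1/15, -2/15] . (a_1, a_2, a_3) = 11/15
  [-4/15, 8/15, -4/15] . (a_1, a_2, a_3) = 0
  [0, -1/3, 14/15] . (a_1, a_2, a_3) = 2/5

Solving yields:
  a_1 = 283/298
  a_2 = 125/149
  a_3 = 217/298

Starting state is 2, so the absorption probability is a_2 = 125/149.

Answer: 125/149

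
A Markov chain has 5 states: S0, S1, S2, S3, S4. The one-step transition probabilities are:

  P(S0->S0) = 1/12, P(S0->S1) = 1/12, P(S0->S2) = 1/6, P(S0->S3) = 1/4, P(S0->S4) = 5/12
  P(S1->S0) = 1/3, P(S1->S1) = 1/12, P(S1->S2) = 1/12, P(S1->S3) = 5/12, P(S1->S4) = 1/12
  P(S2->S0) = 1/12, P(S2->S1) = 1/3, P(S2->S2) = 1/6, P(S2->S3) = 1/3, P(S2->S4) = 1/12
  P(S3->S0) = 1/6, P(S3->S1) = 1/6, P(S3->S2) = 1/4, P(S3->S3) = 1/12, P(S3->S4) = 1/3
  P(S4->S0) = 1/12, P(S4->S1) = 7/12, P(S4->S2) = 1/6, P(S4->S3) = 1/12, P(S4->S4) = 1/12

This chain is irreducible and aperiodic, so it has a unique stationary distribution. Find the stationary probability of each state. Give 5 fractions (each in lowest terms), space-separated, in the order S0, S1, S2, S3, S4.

Answer: 1939/11876 719/2969 985/5938 691/2969 2327/11876

Derivation:
The stationary distribution satisfies pi = pi * P, i.e.:
  pi_S0 = 1/12*pi_S0 + 1/3*pi_S1 + 1/12*pi_S2 + 1/6*pi_S3 + 1/12*pi_S4
  pi_S1 = 1/12*pi_S0 + 1/12*pi_S1 + 1/3*pi_S2 + 1/6*pi_S3 + 7/12*pi_S4
  pi_S2 = 1/6*pi_S0 + 1/12*pi_S1 + 1/6*pi_S2 + 1/4*pi_S3 + 1/6*pi_S4
  pi_S3 = 1/4*pi_S0 + 5/12*pi_S1 + 1/3*pi_S2 + 1/12*pi_S3 + 1/12*pi_S4
  pi_S4 = 5/12*pi_S0 + 1/12*pi_S1 + 1/12*pi_S2 + 1/3*pi_S3 + 1/12*pi_S4
with normalization: pi_S0 + pi_S1 + pi_S2 + pi_S3 + pi_S4 = 1.

Using the first 4 balance equations plus normalization, the linear system A*pi = b is:
  [-11/12, 1/3, 1/12, 1/6, 1/12] . pi = 0
  [1/12, -11/12, 1/3, 1/6, 7/12] . pi = 0
  [1/6, 1/12, -5/6, 1/4, 1/6] . pi = 0
  [1/4, 5/12, 1/3, -11/12, 1/12] . pi = 0
  [1, 1, 1, 1, 1] . pi = 1

Solving yields:
  pi_S0 = 1939/11876
  pi_S1 = 719/2969
  pi_S2 = 985/5938
  pi_S3 = 691/2969
  pi_S4 = 2327/11876

Verification (pi * P):
  1939/11876*1/12 + 719/2969*1/3 + 985/5938*1/12 + 691/2969*1/6 + 2327/11876*1/12 = 1939/11876 = pi_S0  (ok)
  1939/11876*1/12 + 719/2969*1/12 + 985/5938*1/3 + 691/2969*1/6 + 2327/11876*7/12 = 719/2969 = pi_S1  (ok)
  1939/11876*1/6 + 719/2969*1/12 + 985/5938*1/6 + 691/2969*1/4 + 2327/11876*1/6 = 985/5938 = pi_S2  (ok)
  1939/11876*1/4 + 719/2969*5/12 + 985/5938*1/3 + 691/2969*1/12 + 2327/11876*1/12 = 691/2969 = pi_S3  (ok)
  1939/11876*5/12 + 719/2969*1/12 + 985/5938*1/12 + 691/2969*1/3 + 2327/11876*1/12 = 2327/11876 = pi_S4  (ok)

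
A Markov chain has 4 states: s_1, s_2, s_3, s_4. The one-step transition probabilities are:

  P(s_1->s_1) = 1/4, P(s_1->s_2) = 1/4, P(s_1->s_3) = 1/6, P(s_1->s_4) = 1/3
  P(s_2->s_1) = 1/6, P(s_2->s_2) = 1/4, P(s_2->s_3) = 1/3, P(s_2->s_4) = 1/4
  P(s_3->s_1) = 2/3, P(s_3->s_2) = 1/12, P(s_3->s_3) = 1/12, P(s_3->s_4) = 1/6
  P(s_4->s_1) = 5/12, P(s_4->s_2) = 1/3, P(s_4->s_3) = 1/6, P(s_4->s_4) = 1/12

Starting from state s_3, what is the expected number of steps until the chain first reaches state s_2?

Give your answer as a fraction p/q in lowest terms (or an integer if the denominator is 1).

Answer: 908/191

Derivation:
Let h_i = expected steps to first reach s_2 from state i.
Boundary: h_s_2 = 0.
First-step equations for the other states:
  h_s_1 = 1 + 1/4*h_s_1 + 1/4*h_s_2 + 1/6*h_s_3 + 1/3*h_s_4
  h_s_3 = 1 + 2/3*h_s_1 + 1/12*h_s_2 + 1/12*h_s_3 + 1/6*h_s_4
  h_s_4 = 1 + 5/12*h_s_1 + 1/3*h_s_2 + 1/6*h_s_3 + 1/12*h_s_4

Substituting h_s_2 = 0 and rearranging gives the linear system (I - Q) h = 1:
  [3/4, -1/6, -1/3] . (h_s_1, h_s_3, h_s_4) = 1
  [-2/3, 11/12, -1/6] . (h_s_1, h_s_3, h_s_4) = 1
  [-5/12, -1/6, 11/12] . (h_s_1, h_s_3, h_s_4) = 1

Solving yields:
  h_s_1 = 780/191
  h_s_3 = 908/191
  h_s_4 = 728/191

Starting state is s_3, so the expected hitting time is h_s_3 = 908/191.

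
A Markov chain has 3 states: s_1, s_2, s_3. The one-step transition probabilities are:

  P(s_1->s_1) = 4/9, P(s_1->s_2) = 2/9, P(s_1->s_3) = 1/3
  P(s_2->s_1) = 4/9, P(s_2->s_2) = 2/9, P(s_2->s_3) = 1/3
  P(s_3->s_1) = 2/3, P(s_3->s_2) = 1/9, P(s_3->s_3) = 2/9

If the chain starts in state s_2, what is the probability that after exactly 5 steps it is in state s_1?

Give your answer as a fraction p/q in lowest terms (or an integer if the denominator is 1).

Answer: 10060/19683

Derivation:
Computing P^5 by repeated multiplication:
P^1 =
  s_1: [4/9, 2/9, 1/3]
  s_2: [4/9, 2/9, 1/3]
  s_3: [2/3, 1/9, 2/9]
P^2 =
  s_1: [14/27, 5/27, 8/27]
  s_2: [14/27, 5/27, 8/27]
  s_3: [40/81, 16/81, 25/81]
P^3 =
  s_1: [124/243, 46/243, 73/243]
  s_2: [124/243, 46/243, 73/243]
  s_3: [374/729, 137/729, 218/729]
P^4 =
  s_1: [1118/2187, 413/2187, 656/2187]
  s_2: [1118/2187, 413/2187, 656/2187]
  s_3: [3352/6561, 1240/6561, 1969/6561]
P^5 =
  s_1: [10060/19683, 3718/19683, 5905/19683]
  s_2: [10060/19683, 3718/19683, 5905/19683]
  s_3: [30182/59049, 11153/59049, 17714/59049]

(P^5)[s_2 -> s_1] = 10060/19683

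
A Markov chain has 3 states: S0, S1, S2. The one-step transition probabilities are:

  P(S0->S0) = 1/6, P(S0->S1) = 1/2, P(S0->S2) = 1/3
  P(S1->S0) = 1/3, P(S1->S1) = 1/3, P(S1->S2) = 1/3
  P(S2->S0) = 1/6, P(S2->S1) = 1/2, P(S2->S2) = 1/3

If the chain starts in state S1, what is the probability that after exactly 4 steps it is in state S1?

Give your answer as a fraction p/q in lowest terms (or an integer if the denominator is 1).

Computing P^4 by repeated multiplication:
P^1 =
  S0: [1/6, 1/2, 1/3]
  S1: [1/3, 1/3, 1/3]
  S2: [1/6, 1/2, 1/3]
P^2 =
  S0: [1/4, 5/12, 1/3]
  S1: [2/9, 4/9, 1/3]
  S2: [1/4, 5/12, 1/3]
P^3 =
  S0: [17/72, 31/72, 1/3]
  S1: [13/54, 23/54, 1/3]
  S2: [17/72, 31/72, 1/3]
P^4 =
  S0: [103/432, 185/432, 1/3]
  S1: [77/324, 139/324, 1/3]
  S2: [103/432, 185/432, 1/3]

(P^4)[S1 -> S1] = 139/324

Answer: 139/324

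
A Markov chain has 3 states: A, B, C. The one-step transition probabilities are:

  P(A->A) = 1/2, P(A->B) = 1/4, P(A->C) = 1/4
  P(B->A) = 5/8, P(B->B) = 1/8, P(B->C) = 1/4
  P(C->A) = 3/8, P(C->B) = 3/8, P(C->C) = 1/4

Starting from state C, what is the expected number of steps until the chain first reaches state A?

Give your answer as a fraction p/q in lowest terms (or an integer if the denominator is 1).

Answer: 20/9

Derivation:
Let h_i = expected steps to first reach A from state i.
Boundary: h_A = 0.
First-step equations for the other states:
  h_B = 1 + 5/8*h_A + 1/8*h_B + 1/4*h_C
  h_C = 1 + 3/8*h_A + 3/8*h_B + 1/4*h_C

Substituting h_A = 0 and rearranging gives the linear system (I - Q) h = 1:
  [7/8, -1/4] . (h_B, h_C) = 1
  [-3/8, 3/4] . (h_B, h_C) = 1

Solving yields:
  h_B = 16/9
  h_C = 20/9

Starting state is C, so the expected hitting time is h_C = 20/9.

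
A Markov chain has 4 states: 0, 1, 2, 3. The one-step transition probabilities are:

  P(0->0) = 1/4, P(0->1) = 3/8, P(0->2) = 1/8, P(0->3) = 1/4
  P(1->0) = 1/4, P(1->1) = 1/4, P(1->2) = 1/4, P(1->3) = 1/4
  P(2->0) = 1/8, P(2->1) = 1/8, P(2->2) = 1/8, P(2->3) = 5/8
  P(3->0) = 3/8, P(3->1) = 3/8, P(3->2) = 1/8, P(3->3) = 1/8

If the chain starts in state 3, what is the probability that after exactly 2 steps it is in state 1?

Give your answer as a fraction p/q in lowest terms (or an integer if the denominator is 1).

Answer: 19/64

Derivation:
Computing P^2 by repeated multiplication:
P^1 =
  0: [1/4, 3/8, 1/8, 1/4]
  1: [1/4, 1/4, 1/4, 1/4]
  2: [1/8, 1/8, 1/8, 5/8]
  3: [3/8, 3/8, 1/8, 1/8]
P^2 =
  0: [17/64, 19/64, 11/64, 17/64]
  1: [1/4, 9/32, 5/32, 5/16]
  2: [5/16, 21/64, 9/64, 7/32]
  3: [1/4, 19/64, 11/64, 9/32]

(P^2)[3 -> 1] = 19/64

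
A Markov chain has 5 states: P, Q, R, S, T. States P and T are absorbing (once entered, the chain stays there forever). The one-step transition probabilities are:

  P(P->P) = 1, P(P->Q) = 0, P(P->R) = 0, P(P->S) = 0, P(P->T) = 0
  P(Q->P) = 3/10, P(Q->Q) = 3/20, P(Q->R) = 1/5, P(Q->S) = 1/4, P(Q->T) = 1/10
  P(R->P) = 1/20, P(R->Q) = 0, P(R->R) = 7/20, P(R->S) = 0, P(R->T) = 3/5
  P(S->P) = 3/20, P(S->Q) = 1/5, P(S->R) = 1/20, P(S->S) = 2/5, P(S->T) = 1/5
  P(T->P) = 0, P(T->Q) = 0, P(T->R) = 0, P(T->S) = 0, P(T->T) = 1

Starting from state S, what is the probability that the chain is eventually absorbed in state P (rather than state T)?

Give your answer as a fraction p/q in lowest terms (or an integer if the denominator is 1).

Answer: 126/299

Derivation:
Let a_i = P(absorbed in P | start in state i).
Boundary conditions: a_P = 1, a_T = 0.
For each transient state i, a_i = sum_j P(i->j) * a_j:
  a_Q = 3/10*a_P + 3/20*a_Q + 1/5*a_R + 1/4*a_S + 1/10*a_T
  a_R = 1/20*a_P + 0*a_Q + 7/20*a_R + 0*a_S + 3/5*a_T
  a_S = 3/20*a_P + 1/5*a_Q + 1/20*a_R + 2/5*a_S + 1/5*a_T

Substituting a_P = 1 and a_T = 0, rearrange to (I - Q) a = r where r[i] = P(i -> P):
  [17/20, -1/5, -1/4] . (a_Q, a_R, a_S) = 3/10
  [0, 13/20, 0] . (a_Q, a_R, a_S) = 1/20
  [-1/5, -1/20, 3/5] . (a_Q, a_R, a_S) = 3/20

Solving yields:
  a_Q = 148/299
  a_R = 1/13
  a_S = 126/299

Starting state is S, so the absorption probability is a_S = 126/299.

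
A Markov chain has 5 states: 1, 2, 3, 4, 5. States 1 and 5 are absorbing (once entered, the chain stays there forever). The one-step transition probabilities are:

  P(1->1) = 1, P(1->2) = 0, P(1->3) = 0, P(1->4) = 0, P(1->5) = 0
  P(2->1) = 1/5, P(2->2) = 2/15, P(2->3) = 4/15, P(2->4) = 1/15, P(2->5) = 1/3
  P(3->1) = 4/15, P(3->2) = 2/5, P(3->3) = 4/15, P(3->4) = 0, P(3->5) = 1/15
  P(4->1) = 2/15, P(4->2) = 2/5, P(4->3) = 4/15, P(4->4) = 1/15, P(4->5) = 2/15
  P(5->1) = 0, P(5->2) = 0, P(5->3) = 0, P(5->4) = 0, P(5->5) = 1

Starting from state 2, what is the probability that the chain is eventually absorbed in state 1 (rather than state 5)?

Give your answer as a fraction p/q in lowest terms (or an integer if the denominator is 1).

Answer: 181/394

Derivation:
Let a_i = P(absorbed in 1 | start in state i).
Boundary conditions: a_1 = 1, a_5 = 0.
For each transient state i, a_i = sum_j P(i->j) * a_j:
  a_2 = 1/5*a_1 + 2/15*a_2 + 4/15*a_3 + 1/15*a_4 + 1/3*a_5
  a_3 = 4/15*a_1 + 2/5*a_2 + 4/15*a_3 + 0*a_4 + 1/15*a_5
  a_4 = 2/15*a_1 + 2/5*a_2 + 4/15*a_3 + 1/15*a_4 + 2/15*a_5

Substituting a_1 = 1 and a_5 = 0, rearrange to (I - Q) a = r where r[i] = P(i -> 1):
  [13/15, -4/15, -1/15] . (a_2, a_3, a_4) = 1/5
  [-2/5, 11/15, 0] . (a_2, a_3, a_4) = 4/15
  [-2/5, -4/15, 14/15] . (a_2, a_3, a_4) = 2/15

Solving yields:
  a_2 = 181/394
  a_3 = 121/197
  a_4 = 203/394

Starting state is 2, so the absorption probability is a_2 = 181/394.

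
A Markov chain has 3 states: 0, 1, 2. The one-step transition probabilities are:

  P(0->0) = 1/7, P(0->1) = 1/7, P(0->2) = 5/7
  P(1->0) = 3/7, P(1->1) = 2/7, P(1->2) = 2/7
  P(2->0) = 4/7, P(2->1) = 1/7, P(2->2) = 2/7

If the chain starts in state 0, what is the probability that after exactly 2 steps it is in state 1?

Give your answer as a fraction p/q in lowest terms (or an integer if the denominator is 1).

Computing P^2 by repeated multiplication:
P^1 =
  0: [1/7, 1/7, 5/7]
  1: [3/7, 2/7, 2/7]
  2: [4/7, 1/7, 2/7]
P^2 =
  0: [24/49, 8/49, 17/49]
  1: [17/49, 9/49, 23/49]
  2: [15/49, 8/49, 26/49]

(P^2)[0 -> 1] = 8/49

Answer: 8/49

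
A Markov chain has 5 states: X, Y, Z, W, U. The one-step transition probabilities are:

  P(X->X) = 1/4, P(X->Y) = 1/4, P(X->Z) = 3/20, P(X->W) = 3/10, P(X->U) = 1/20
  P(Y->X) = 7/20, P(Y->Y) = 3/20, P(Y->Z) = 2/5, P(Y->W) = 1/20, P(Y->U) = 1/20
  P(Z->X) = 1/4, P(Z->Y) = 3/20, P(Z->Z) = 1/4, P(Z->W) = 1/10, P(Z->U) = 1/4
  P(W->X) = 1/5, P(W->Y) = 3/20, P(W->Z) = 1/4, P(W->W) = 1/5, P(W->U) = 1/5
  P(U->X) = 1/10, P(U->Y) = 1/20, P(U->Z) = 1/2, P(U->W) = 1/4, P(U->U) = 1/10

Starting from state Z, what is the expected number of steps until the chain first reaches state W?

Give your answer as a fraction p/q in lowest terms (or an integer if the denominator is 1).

Answer: 43340/7059

Derivation:
Let h_i = expected steps to first reach W from state i.
Boundary: h_W = 0.
First-step equations for the other states:
  h_X = 1 + 1/4*h_X + 1/4*h_Y + 3/20*h_Z + 3/10*h_W + 1/20*h_U
  h_Y = 1 + 7/20*h_X + 3/20*h_Y + 2/5*h_Z + 1/20*h_W + 1/20*h_U
  h_Z = 1 + 1/4*h_X + 3/20*h_Y + 1/4*h_Z + 1/10*h_W + 1/4*h_U
  h_U = 1 + 1/10*h_X + 1/20*h_Y + 1/2*h_Z + 1/4*h_W + 1/10*h_U

Substituting h_W = 0 and rearranging gives the linear system (I - Q) h = 1:
  [3/4, -1/4, -3/20, -1/20] . (h_X, h_Y, h_Z, h_U) = 1
  [-7/20, 17/20, -2/5, -1/20] . (h_X, h_Y, h_Z, h_U) = 1
  [-1/4, -3/20, 3/4, -1/4] . (h_X, h_Y, h_Z, h_U) = 1
  [-1/10, -1/20, -1/2, 9/10] . (h_X, h_Y, h_Z, h_U) = 1

Solving yields:
  h_X = 35890/7059
  h_Y = 45740/7059
  h_Z = 43340/7059
  h_U = 38450/7059

Starting state is Z, so the expected hitting time is h_Z = 43340/7059.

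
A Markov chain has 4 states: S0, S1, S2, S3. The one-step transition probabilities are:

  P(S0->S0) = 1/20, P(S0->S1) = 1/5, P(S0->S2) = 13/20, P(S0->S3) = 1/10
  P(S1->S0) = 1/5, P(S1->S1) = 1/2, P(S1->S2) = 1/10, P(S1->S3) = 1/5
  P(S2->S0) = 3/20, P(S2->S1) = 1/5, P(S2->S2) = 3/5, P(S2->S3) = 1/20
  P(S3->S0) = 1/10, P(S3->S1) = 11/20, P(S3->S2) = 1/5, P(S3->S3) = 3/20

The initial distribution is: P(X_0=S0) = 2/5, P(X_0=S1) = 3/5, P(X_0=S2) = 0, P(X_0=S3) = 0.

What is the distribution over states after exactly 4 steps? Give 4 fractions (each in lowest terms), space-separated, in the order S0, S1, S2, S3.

Propagating the distribution step by step (d_{t+1} = d_t * P):
d_0 = (S0=2/5, S1=3/5, S2=0, S3=0)
  d_1[S0] = 2/5*1/20 + 3/5*1/5 + 0*3/20 + 0*1/10 = 7/50
  d_1[S1] = 2/5*1/5 + 3/5*1/2 + 0*1/5 + 0*11/20 = 19/50
  d_1[S2] = 2/5*13/20 + 3/5*1/10 + 0*3/5 + 0*1/5 = 8/25
  d_1[S3] = 2/5*1/10 + 3/5*1/5 + 0*1/20 + 0*3/20 = 4/25
d_1 = (S0=7/50, S1=19/50, S2=8/25, S3=4/25)
  d_2[S0] = 7/50*1/20 + 19/50*1/5 + 8/25*3/20 + 4/25*1/10 = 147/1000
  d_2[S1] = 7/50*1/5 + 19/50*1/2 + 8/25*1/5 + 4/25*11/20 = 37/100
  d_2[S2] = 7/50*13/20 + 19/50*1/10 + 8/25*3/5 + 4/25*1/5 = 353/1000
  d_2[S3] = 7/50*1/10 + 19/50*1/5 + 8/25*1/20 + 4/25*3/20 = 13/100
d_2 = (S0=147/1000, S1=37/100, S2=353/1000, S3=13/100)
  d_3[S0] = 147/1000*1/20 + 37/100*1/5 + 353/1000*3/20 + 13/100*1/10 = 1473/10000
  d_3[S1] = 147/1000*1/5 + 37/100*1/2 + 353/1000*1/5 + 13/100*11/20 = 713/2000
  d_3[S2] = 147/1000*13/20 + 37/100*1/10 + 353/1000*3/5 + 13/100*1/5 = 7407/20000
  d_3[S3] = 147/1000*1/10 + 37/100*1/5 + 353/1000*1/20 + 13/100*3/20 = 2517/20000
d_3 = (S0=1473/10000, S1=713/2000, S2=7407/20000, S3=2517/20000)
  d_4[S0] = 1473/10000*1/20 + 713/2000*1/5 + 7407/20000*3/20 + 2517/20000*1/10 = 58721/400000
  d_4[S1] = 1473/10000*1/5 + 713/2000*1/2 + 7407/20000*1/5 + 2517/20000*11/20 = 140399/400000
  d_4[S2] = 1473/10000*13/20 + 713/2000*1/10 + 7407/20000*3/5 + 2517/20000*1/5 = 15151/40000
  d_4[S3] = 1473/10000*1/10 + 713/2000*1/5 + 7407/20000*1/20 + 2517/20000*3/20 = 4937/40000
d_4 = (S0=58721/400000, S1=140399/400000, S2=15151/40000, S3=4937/40000)

Answer: 58721/400000 140399/400000 15151/40000 4937/40000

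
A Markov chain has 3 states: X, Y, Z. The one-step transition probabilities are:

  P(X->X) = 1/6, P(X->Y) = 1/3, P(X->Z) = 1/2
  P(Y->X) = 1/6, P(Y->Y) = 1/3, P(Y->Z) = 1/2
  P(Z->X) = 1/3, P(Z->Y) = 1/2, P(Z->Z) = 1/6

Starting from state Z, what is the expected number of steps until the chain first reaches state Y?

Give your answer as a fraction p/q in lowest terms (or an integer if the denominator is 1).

Answer: 42/19

Derivation:
Let h_i = expected steps to first reach Y from state i.
Boundary: h_Y = 0.
First-step equations for the other states:
  h_X = 1 + 1/6*h_X + 1/3*h_Y + 1/2*h_Z
  h_Z = 1 + 1/3*h_X + 1/2*h_Y + 1/6*h_Z

Substituting h_Y = 0 and rearranging gives the linear system (I - Q) h = 1:
  [5/6, -1/2] . (h_X, h_Z) = 1
  [-1/3, 5/6] . (h_X, h_Z) = 1

Solving yields:
  h_X = 48/19
  h_Z = 42/19

Starting state is Z, so the expected hitting time is h_Z = 42/19.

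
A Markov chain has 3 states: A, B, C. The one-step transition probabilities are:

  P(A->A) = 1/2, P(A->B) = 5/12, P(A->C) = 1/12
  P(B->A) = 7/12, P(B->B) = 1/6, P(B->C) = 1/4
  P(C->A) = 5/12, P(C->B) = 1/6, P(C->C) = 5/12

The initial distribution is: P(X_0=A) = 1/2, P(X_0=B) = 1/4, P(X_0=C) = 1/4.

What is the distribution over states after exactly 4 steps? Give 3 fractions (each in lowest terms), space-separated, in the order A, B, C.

Answer: 10531/20736 2029/6912 2059/10368

Derivation:
Propagating the distribution step by step (d_{t+1} = d_t * P):
d_0 = (A=1/2, B=1/4, C=1/4)
  d_1[A] = 1/2*1/2 + 1/4*7/12 + 1/4*5/12 = 1/2
  d_1[B] = 1/2*5/12 + 1/4*1/6 + 1/4*1/6 = 7/24
  d_1[C] = 1/2*1/12 + 1/4*1/4 + 1/4*5/12 = 5/24
d_1 = (A=1/2, B=7/24, C=5/24)
  d_2[A] = 1/2*1/2 + 7/24*7/12 + 5/24*5/12 = 73/144
  d_2[B] = 1/2*5/12 + 7/24*1/6 + 5/24*1/6 = 7/24
  d_2[C] = 1/2*1/12 + 7/24*1/4 + 5/24*5/12 = 29/144
d_2 = (A=73/144, B=7/24, C=29/144)
  d_3[A] = 73/144*1/2 + 7/24*7/12 + 29/144*5/12 = 877/1728
  d_3[B] = 73/144*5/12 + 7/24*1/6 + 29/144*1/6 = 169/576
  d_3[C] = 73/144*1/12 + 7/24*1/4 + 29/144*5/12 = 43/216
d_3 = (A=877/1728, B=169/576, C=43/216)
  d_4[A] = 877/1728*1/2 + 169/576*7/12 + 43/216*5/12 = 10531/20736
  d_4[B] = 877/1728*5/12 + 169/576*1/6 + 43/216*1/6 = 2029/6912
  d_4[C] = 877/1728*1/12 + 169/576*1/4 + 43/216*5/12 = 2059/10368
d_4 = (A=10531/20736, B=2029/6912, C=2059/10368)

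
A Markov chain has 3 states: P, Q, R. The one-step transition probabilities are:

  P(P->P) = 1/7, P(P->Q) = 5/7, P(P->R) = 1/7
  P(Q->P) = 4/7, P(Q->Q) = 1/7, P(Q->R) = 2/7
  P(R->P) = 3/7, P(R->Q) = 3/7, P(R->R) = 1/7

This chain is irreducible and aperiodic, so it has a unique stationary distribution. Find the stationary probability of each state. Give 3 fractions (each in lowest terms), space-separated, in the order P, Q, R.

The stationary distribution satisfies pi = pi * P, i.e.:
  pi_P = 1/7*pi_P + 4/7*pi_Q + 3/7*pi_R
  pi_Q = 5/7*pi_P + 1/7*pi_Q + 3/7*pi_R
  pi_R = 1/7*pi_P + 2/7*pi_Q + 1/7*pi_R
with normalization: pi_P + pi_Q + pi_R = 1.

Using the first 2 balance equations plus normalization, the linear system A*pi = b is:
  [-6/7, 4/7, 3/7] . pi = 0
  [5/7, -6/7, 3/7] . pi = 0
  [1, 1, 1] . pi = 1

Solving yields:
  pi_P = 30/79
  pi_Q = 33/79
  pi_R = 16/79

Verification (pi * P):
  30/79*1/7 + 33/79*4/7 + 16/79*3/7 = 30/79 = pi_P  (ok)
  30/79*5/7 + 33/79*1/7 + 16/79*3/7 = 33/79 = pi_Q  (ok)
  30/79*1/7 + 33/79*2/7 + 16/79*1/7 = 16/79 = pi_R  (ok)

Answer: 30/79 33/79 16/79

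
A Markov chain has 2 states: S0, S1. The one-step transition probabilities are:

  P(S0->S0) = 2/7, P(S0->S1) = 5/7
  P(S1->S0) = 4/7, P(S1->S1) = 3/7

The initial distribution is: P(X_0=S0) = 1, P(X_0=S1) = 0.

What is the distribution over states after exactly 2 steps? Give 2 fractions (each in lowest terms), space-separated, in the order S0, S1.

Propagating the distribution step by step (d_{t+1} = d_t * P):
d_0 = (S0=1, S1=0)
  d_1[S0] = 1*2/7 + 0*4/7 = 2/7
  d_1[S1] = 1*5/7 + 0*3/7 = 5/7
d_1 = (S0=2/7, S1=5/7)
  d_2[S0] = 2/7*2/7 + 5/7*4/7 = 24/49
  d_2[S1] = 2/7*5/7 + 5/7*3/7 = 25/49
d_2 = (S0=24/49, S1=25/49)

Answer: 24/49 25/49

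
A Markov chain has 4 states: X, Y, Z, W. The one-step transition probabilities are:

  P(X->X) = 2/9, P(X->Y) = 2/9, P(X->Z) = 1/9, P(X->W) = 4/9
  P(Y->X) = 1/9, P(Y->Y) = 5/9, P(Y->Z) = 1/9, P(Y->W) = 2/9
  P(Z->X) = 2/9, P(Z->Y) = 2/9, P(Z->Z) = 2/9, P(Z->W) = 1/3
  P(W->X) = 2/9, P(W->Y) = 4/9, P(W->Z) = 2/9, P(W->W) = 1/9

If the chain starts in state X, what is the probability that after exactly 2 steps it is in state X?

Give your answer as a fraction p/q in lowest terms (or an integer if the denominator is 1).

Answer: 16/81

Derivation:
Computing P^2 by repeated multiplication:
P^1 =
  X: [2/9, 2/9, 1/9, 4/9]
  Y: [1/9, 5/9, 1/9, 2/9]
  Z: [2/9, 2/9, 2/9, 1/3]
  W: [2/9, 4/9, 2/9, 1/9]
P^2 =
  X: [16/81, 32/81, 14/81, 19/81]
  Y: [13/81, 37/81, 4/27, 19/81]
  Z: [16/81, 10/27, 14/81, 7/27]
  W: [14/81, 32/81, 4/27, 23/81]

(P^2)[X -> X] = 16/81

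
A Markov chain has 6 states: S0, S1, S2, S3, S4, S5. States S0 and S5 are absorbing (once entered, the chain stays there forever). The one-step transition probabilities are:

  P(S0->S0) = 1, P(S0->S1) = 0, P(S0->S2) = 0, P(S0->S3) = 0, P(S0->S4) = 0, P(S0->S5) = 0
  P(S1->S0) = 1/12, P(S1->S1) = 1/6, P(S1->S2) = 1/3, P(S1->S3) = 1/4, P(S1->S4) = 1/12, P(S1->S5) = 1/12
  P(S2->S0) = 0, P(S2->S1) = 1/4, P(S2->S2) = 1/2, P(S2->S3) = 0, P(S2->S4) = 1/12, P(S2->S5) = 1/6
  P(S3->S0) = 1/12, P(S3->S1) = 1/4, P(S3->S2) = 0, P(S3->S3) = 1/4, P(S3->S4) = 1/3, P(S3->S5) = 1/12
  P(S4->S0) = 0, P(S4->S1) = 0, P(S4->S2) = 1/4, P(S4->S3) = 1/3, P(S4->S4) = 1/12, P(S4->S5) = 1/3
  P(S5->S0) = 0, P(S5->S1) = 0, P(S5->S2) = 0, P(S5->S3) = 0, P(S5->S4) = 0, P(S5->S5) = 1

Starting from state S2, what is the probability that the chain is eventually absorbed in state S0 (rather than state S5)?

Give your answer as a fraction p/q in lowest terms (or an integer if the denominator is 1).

Let a_i = P(absorbed in S0 | start in state i).
Boundary conditions: a_S0 = 1, a_S5 = 0.
For each transient state i, a_i = sum_j P(i->j) * a_j:
  a_S1 = 1/12*a_S0 + 1/6*a_S1 + 1/3*a_S2 + 1/4*a_S3 + 1/12*a_S4 + 1/12*a_S5
  a_S2 = 0*a_S0 + 1/4*a_S1 + 1/2*a_S2 + 0*a_S3 + 1/12*a_S4 + 1/6*a_S5
  a_S3 = 1/12*a_S0 + 1/4*a_S1 + 0*a_S2 + 1/4*a_S3 + 1/3*a_S4 + 1/12*a_S5
  a_S4 = 0*a_S0 + 0*a_S1 + 1/4*a_S2 + 1/3*a_S3 + 1/12*a_S4 + 1/3*a_S5

Substituting a_S0 = 1 and a_S5 = 0, rearrange to (I - Q) a = r where r[i] = P(i -> S0):
  [5/6, -1/3, -1/4, -1/12] . (a_S1, a_S2, a_S3, a_S4) = 1/12
  [-1/4, 1/2, 0, -1/12] . (a_S1, a_S2, a_S3, a_S4) = 0
  [-1/4, 0, 3/4, -1/3] . (a_S1, a_S2, a_S3, a_S4) = 1/12
  [0, -1/4, -1/3, 11/12] . (a_S1, a_S2, a_S3, a_S4) = 0

Solving yields:
  a_S1 = 350/1419
  a_S2 = 206/1419
  a_S3 = 119/473
  a_S4 = 62/473

Starting state is S2, so the absorption probability is a_S2 = 206/1419.

Answer: 206/1419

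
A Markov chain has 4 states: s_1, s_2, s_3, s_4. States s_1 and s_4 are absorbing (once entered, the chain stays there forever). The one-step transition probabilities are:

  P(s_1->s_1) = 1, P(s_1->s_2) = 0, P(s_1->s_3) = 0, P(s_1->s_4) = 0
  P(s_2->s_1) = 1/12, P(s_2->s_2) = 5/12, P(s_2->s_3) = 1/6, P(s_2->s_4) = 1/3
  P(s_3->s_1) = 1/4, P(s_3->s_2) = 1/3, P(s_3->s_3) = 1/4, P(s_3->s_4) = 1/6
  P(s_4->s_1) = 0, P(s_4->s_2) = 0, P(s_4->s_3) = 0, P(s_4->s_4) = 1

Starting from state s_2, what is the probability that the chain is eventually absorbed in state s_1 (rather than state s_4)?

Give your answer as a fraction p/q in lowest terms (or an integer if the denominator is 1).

Answer: 3/11

Derivation:
Let a_i = P(absorbed in s_1 | start in state i).
Boundary conditions: a_s_1 = 1, a_s_4 = 0.
For each transient state i, a_i = sum_j P(i->j) * a_j:
  a_s_2 = 1/12*a_s_1 + 5/12*a_s_2 + 1/6*a_s_3 + 1/3*a_s_4
  a_s_3 = 1/4*a_s_1 + 1/3*a_s_2 + 1/4*a_s_3 + 1/6*a_s_4

Substituting a_s_1 = 1 and a_s_4 = 0, rearrange to (I - Q) a = r where r[i] = P(i -> s_1):
  [7/12, -1/6] . (a_s_2, a_s_3) = 1/12
  [-1/3, 3/4] . (a_s_2, a_s_3) = 1/4

Solving yields:
  a_s_2 = 3/11
  a_s_3 = 5/11

Starting state is s_2, so the absorption probability is a_s_2 = 3/11.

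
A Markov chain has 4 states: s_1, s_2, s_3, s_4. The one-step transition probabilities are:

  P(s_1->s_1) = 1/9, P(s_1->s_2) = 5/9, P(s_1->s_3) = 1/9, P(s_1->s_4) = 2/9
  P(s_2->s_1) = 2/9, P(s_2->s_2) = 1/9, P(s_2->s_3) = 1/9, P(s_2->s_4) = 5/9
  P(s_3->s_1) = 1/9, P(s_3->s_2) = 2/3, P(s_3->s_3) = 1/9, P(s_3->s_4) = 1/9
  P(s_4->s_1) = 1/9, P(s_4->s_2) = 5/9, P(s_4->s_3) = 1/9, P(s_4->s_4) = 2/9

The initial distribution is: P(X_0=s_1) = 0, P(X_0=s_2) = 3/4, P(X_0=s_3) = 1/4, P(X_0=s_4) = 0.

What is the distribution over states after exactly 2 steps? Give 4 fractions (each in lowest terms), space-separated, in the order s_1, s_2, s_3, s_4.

Answer: 5/36 37/81 1/9 95/324

Derivation:
Propagating the distribution step by step (d_{t+1} = d_t * P):
d_0 = (s_1=0, s_2=3/4, s_3=1/4, s_4=0)
  d_1[s_1] = 0*1/9 + 3/4*2/9 + 1/4*1/9 + 0*1/9 = 7/36
  d_1[s_2] = 0*5/9 + 3/4*1/9 + 1/4*2/3 + 0*5/9 = 1/4
  d_1[s_3] = 0*1/9 + 3/4*1/9 + 1/4*1/9 + 0*1/9 = 1/9
  d_1[s_4] = 0*2/9 + 3/4*5/9 + 1/4*1/9 + 0*2/9 = 4/9
d_1 = (s_1=7/36, s_2=1/4, s_3=1/9, s_4=4/9)
  d_2[s_1] = 7/36*1/9 + 1/4*2/9 + 1/9*1/9 + 4/9*1/9 = 5/36
  d_2[s_2] = 7/36*5/9 + 1/4*1/9 + 1/9*2/3 + 4/9*5/9 = 37/81
  d_2[s_3] = 7/36*1/9 + 1/4*1/9 + 1/9*1/9 + 4/9*1/9 = 1/9
  d_2[s_4] = 7/36*2/9 + 1/4*5/9 + 1/9*1/9 + 4/9*2/9 = 95/324
d_2 = (s_1=5/36, s_2=37/81, s_3=1/9, s_4=95/324)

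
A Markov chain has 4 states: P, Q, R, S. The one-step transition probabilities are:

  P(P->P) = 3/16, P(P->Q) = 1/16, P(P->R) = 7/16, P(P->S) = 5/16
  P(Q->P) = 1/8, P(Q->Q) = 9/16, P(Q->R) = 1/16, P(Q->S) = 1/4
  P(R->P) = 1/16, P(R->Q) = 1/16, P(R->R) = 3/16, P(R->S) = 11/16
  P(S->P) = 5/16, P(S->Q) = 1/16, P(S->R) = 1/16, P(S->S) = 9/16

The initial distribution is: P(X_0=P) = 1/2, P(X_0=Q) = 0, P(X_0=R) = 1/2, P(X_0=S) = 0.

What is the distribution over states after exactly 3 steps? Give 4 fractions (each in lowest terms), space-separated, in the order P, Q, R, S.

Answer: 475/2048 7/64 325/2048 1/2

Derivation:
Propagating the distribution step by step (d_{t+1} = d_t * P):
d_0 = (P=1/2, Q=0, R=1/2, S=0)
  d_1[P] = 1/2*3/16 + 0*1/8 + 1/2*1/16 + 0*5/16 = 1/8
  d_1[Q] = 1/2*1/16 + 0*9/16 + 1/2*1/16 + 0*1/16 = 1/16
  d_1[R] = 1/2*7/16 + 0*1/16 + 1/2*3/16 + 0*1/16 = 5/16
  d_1[S] = 1/2*5/16 + 0*1/4 + 1/2*11/16 + 0*9/16 = 1/2
d_1 = (P=1/8, Q=1/16, R=5/16, S=1/2)
  d_2[P] = 1/8*3/16 + 1/16*1/8 + 5/16*1/16 + 1/2*5/16 = 53/256
  d_2[Q] = 1/8*1/16 + 1/16*9/16 + 5/16*1/16 + 1/2*1/16 = 3/32
  d_2[R] = 1/8*7/16 + 1/16*1/16 + 5/16*3/16 + 1/2*1/16 = 19/128
  d_2[S] = 1/8*5/16 + 1/16*1/4 + 5/16*11/16 + 1/2*9/16 = 141/256
d_2 = (P=53/256, Q=3/32, R=19/128, S=141/256)
  d_3[P] = 53/256*3/16 + 3/32*1/8 + 19/128*1/16 + 141/256*5/16 = 475/2048
  d_3[Q] = 53/256*1/16 + 3/32*9/16 + 19/128*1/16 + 141/256*1/16 = 7/64
  d_3[R] = 53/256*7/16 + 3/32*1/16 + 19/128*3/16 + 141/256*1/16 = 325/2048
  d_3[S] = 53/256*5/16 + 3/32*1/4 + 19/128*11/16 + 141/256*9/16 = 1/2
d_3 = (P=475/2048, Q=7/64, R=325/2048, S=1/2)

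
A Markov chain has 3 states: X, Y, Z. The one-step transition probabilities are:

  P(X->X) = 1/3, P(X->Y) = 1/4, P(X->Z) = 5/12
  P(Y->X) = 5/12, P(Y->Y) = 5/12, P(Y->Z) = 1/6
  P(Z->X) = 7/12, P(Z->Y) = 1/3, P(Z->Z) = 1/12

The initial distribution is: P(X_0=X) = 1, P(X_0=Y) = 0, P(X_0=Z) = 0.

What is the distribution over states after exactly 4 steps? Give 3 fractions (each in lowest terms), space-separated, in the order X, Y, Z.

Propagating the distribution step by step (d_{t+1} = d_t * P):
d_0 = (X=1, Y=0, Z=0)
  d_1[X] = 1*1/3 + 0*5/12 + 0*7/12 = 1/3
  d_1[Y] = 1*1/4 + 0*5/12 + 0*1/3 = 1/4
  d_1[Z] = 1*5/12 + 0*1/6 + 0*1/12 = 5/12
d_1 = (X=1/3, Y=1/4, Z=5/12)
  d_2[X] = 1/3*1/3 + 1/4*5/12 + 5/12*7/12 = 11/24
  d_2[Y] = 1/3*1/4 + 1/4*5/12 + 5/12*1/3 = 47/144
  d_2[Z] = 1/3*5/12 + 1/4*1/6 + 5/12*1/12 = 31/144
d_2 = (X=11/24, Y=47/144, Z=31/144)
  d_3[X] = 11/24*1/3 + 47/144*5/12 + 31/144*7/12 = 179/432
  d_3[Y] = 11/24*1/4 + 47/144*5/12 + 31/144*1/3 = 557/1728
  d_3[Z] = 11/24*5/12 + 47/144*1/6 + 31/144*1/12 = 455/1728
d_3 = (X=179/432, Y=557/1728, Z=455/1728)
  d_4[X] = 179/432*1/3 + 557/1728*5/12 + 455/1728*7/12 = 4417/10368
  d_4[Y] = 179/432*1/4 + 557/1728*5/12 + 455/1728*1/3 = 2251/6912
  d_4[Z] = 179/432*5/12 + 557/1728*1/6 + 455/1728*1/12 = 5149/20736
d_4 = (X=4417/10368, Y=2251/6912, Z=5149/20736)

Answer: 4417/10368 2251/6912 5149/20736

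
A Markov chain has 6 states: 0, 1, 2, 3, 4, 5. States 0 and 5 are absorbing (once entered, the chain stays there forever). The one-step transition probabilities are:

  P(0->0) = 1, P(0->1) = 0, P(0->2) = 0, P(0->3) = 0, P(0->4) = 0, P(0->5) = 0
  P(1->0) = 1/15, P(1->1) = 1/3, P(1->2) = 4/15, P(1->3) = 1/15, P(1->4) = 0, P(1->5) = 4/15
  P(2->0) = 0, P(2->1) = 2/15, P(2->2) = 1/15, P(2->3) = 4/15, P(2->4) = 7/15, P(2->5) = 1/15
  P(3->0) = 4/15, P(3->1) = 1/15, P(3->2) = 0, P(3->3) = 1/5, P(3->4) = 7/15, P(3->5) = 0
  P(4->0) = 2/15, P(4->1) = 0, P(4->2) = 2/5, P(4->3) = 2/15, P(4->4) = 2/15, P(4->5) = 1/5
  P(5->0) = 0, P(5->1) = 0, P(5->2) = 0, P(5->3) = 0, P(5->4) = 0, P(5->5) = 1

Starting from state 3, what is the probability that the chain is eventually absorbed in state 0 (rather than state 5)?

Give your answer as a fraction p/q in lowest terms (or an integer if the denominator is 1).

Answer: 457/721

Derivation:
Let a_i = P(absorbed in 0 | start in state i).
Boundary conditions: a_0 = 1, a_5 = 0.
For each transient state i, a_i = sum_j P(i->j) * a_j:
  a_1 = 1/15*a_0 + 1/3*a_1 + 4/15*a_2 + 1/15*a_3 + 0*a_4 + 4/15*a_5
  a_2 = 0*a_0 + 2/15*a_1 + 1/15*a_2 + 4/15*a_3 + 7/15*a_4 + 1/15*a_5
  a_3 = 4/15*a_0 + 1/15*a_1 + 0*a_2 + 1/5*a_3 + 7/15*a_4 + 0*a_5
  a_4 = 2/15*a_0 + 0*a_1 + 2/5*a_2 + 2/15*a_3 + 2/15*a_4 + 1/5*a_5

Substituting a_0 = 1 and a_5 = 0, rearrange to (I - Q) a = r where r[i] = P(i -> 0):
  [2/3, -4/15, -1/15, 0] . (a_1, a_2, a_3, a_4) = 1/15
  [-2/15, 14/15, -4/15, -7/15] . (a_1, a_2, a_3, a_4) = 0
  [-1/15, 0, 4/5, -7/15] . (a_1, a_2, a_3, a_4) = 4/15
  [0, -2/5, -2/15, 13/15] . (a_1, a_2, a_3, a_4) = 2/15

Solving yields:
  a_1 = 503/1442
  a_2 = 191/412
  a_3 = 457/721
  a_4 = 671/1442

Starting state is 3, so the absorption probability is a_3 = 457/721.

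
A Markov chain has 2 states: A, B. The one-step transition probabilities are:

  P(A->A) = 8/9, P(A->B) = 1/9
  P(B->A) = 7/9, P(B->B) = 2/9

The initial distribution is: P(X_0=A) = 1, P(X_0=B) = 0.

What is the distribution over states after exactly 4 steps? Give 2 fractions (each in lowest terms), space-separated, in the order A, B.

Propagating the distribution step by step (d_{t+1} = d_t * P):
d_0 = (A=1, B=0)
  d_1[A] = 1*8/9 + 0*7/9 = 8/9
  d_1[B] = 1*1/9 + 0*2/9 = 1/9
d_1 = (A=8/9, B=1/9)
  d_2[A] = 8/9*8/9 + 1/9*7/9 = 71/81
  d_2[B] = 8/9*1/9 + 1/9*2/9 = 10/81
d_2 = (A=71/81, B=10/81)
  d_3[A] = 71/81*8/9 + 10/81*7/9 = 638/729
  d_3[B] = 71/81*1/9 + 10/81*2/9 = 91/729
d_3 = (A=638/729, B=91/729)
  d_4[A] = 638/729*8/9 + 91/729*7/9 = 5741/6561
  d_4[B] = 638/729*1/9 + 91/729*2/9 = 820/6561
d_4 = (A=5741/6561, B=820/6561)

Answer: 5741/6561 820/6561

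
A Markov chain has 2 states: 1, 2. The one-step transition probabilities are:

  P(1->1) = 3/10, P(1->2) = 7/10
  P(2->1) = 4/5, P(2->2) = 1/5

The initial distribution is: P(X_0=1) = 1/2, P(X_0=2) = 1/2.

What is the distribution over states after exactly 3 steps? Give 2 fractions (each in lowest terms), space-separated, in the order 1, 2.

Answer: 43/80 37/80

Derivation:
Propagating the distribution step by step (d_{t+1} = d_t * P):
d_0 = (1=1/2, 2=1/2)
  d_1[1] = 1/2*3/10 + 1/2*4/5 = 11/20
  d_1[2] = 1/2*7/10 + 1/2*1/5 = 9/20
d_1 = (1=11/20, 2=9/20)
  d_2[1] = 11/20*3/10 + 9/20*4/5 = 21/40
  d_2[2] = 11/20*7/10 + 9/20*1/5 = 19/40
d_2 = (1=21/40, 2=19/40)
  d_3[1] = 21/40*3/10 + 19/40*4/5 = 43/80
  d_3[2] = 21/40*7/10 + 19/40*1/5 = 37/80
d_3 = (1=43/80, 2=37/80)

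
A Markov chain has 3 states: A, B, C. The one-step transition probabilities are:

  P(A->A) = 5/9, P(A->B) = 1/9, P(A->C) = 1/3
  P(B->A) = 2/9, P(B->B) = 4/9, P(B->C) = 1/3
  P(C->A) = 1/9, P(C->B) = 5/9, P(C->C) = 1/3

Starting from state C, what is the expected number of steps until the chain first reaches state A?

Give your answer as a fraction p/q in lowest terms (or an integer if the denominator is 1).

Answer: 6

Derivation:
Let h_i = expected steps to first reach A from state i.
Boundary: h_A = 0.
First-step equations for the other states:
  h_B = 1 + 2/9*h_A + 4/9*h_B + 1/3*h_C
  h_C = 1 + 1/9*h_A + 5/9*h_B + 1/3*h_C

Substituting h_A = 0 and rearranging gives the linear system (I - Q) h = 1:
  [5/9, -1/3] . (h_B, h_C) = 1
  [-5/9, 2/3] . (h_B, h_C) = 1

Solving yields:
  h_B = 27/5
  h_C = 6

Starting state is C, so the expected hitting time is h_C = 6.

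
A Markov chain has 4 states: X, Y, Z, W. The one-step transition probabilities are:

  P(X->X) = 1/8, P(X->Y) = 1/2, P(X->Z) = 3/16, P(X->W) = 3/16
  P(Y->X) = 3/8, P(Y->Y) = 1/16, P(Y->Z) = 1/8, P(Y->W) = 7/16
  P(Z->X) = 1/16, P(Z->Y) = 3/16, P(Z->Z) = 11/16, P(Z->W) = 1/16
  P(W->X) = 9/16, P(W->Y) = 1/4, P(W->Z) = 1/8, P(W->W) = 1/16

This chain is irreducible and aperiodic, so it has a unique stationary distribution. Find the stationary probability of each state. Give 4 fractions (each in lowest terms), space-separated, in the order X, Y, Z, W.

Answer: 815/3292 809/3292 1057/3292 611/3292

Derivation:
The stationary distribution satisfies pi = pi * P, i.e.:
  pi_X = 1/8*pi_X + 3/8*pi_Y + 1/16*pi_Z + 9/16*pi_W
  pi_Y = 1/2*pi_X + 1/16*pi_Y + 3/16*pi_Z + 1/4*pi_W
  pi_Z = 3/16*pi_X + 1/8*pi_Y + 11/16*pi_Z + 1/8*pi_W
  pi_W = 3/16*pi_X + 7/16*pi_Y + 1/16*pi_Z + 1/16*pi_W
with normalization: pi_X + pi_Y + pi_Z + pi_W = 1.

Using the first 3 balance equations plus normalization, the linear system A*pi = b is:
  [-7/8, 3/8, 1/16, 9/16] . pi = 0
  [1/2, -15/16, 3/16, 1/4] . pi = 0
  [3/16, 1/8, -5/16, 1/8] . pi = 0
  [1, 1, 1, 1] . pi = 1

Solving yields:
  pi_X = 815/3292
  pi_Y = 809/3292
  pi_Z = 1057/3292
  pi_W = 611/3292

Verification (pi * P):
  815/3292*1/8 + 809/3292*3/8 + 1057/3292*1/16 + 611/3292*9/16 = 815/3292 = pi_X  (ok)
  815/3292*1/2 + 809/3292*1/16 + 1057/3292*3/16 + 611/3292*1/4 = 809/3292 = pi_Y  (ok)
  815/3292*3/16 + 809/3292*1/8 + 1057/3292*11/16 + 611/3292*1/8 = 1057/3292 = pi_Z  (ok)
  815/3292*3/16 + 809/3292*7/16 + 1057/3292*1/16 + 611/3292*1/16 = 611/3292 = pi_W  (ok)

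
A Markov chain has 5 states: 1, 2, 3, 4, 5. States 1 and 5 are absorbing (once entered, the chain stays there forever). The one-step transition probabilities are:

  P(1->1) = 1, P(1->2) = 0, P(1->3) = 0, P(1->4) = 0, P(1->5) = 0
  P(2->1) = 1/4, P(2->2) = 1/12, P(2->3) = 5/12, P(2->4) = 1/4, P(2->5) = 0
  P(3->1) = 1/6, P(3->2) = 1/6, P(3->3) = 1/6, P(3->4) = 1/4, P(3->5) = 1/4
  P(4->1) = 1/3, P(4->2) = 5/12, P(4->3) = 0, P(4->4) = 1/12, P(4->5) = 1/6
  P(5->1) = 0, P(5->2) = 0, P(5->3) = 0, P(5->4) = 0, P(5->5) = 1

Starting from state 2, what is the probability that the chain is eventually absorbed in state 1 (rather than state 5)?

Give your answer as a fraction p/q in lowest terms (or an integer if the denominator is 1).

Let a_i = P(absorbed in 1 | start in state i).
Boundary conditions: a_1 = 1, a_5 = 0.
For each transient state i, a_i = sum_j P(i->j) * a_j:
  a_2 = 1/4*a_1 + 1/12*a_2 + 5/12*a_3 + 1/4*a_4 + 0*a_5
  a_3 = 1/6*a_1 + 1/6*a_2 + 1/6*a_3 + 1/4*a_4 + 1/4*a_5
  a_4 = 1/3*a_1 + 5/12*a_2 + 0*a_3 + 1/12*a_4 + 1/6*a_5

Substituting a_1 = 1 and a_5 = 0, rearrange to (I - Q) a = r where r[i] = P(i -> 1):
  [11/12, -5/12, -1/4] . (a_2, a_3, a_4) = 1/4
  [-1/6, 5/6, -1/4] . (a_2, a_3, a_4) = 1/6
  [-5/12, 0, 11/12] . (a_2, a_3, a_4) = 1/3

Solving yields:
  a_2 = 124/175
  a_3 = 479/875
  a_4 = 24/35

Starting state is 2, so the absorption probability is a_2 = 124/175.

Answer: 124/175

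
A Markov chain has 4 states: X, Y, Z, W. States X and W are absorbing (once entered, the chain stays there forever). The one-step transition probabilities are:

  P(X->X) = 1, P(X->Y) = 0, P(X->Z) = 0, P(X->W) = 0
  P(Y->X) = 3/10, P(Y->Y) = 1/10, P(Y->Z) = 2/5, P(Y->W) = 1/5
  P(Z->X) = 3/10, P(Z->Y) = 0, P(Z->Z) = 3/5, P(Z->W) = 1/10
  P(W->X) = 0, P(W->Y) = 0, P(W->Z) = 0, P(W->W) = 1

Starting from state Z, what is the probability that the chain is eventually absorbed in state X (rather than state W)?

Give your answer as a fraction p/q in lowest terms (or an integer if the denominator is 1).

Answer: 3/4

Derivation:
Let a_i = P(absorbed in X | start in state i).
Boundary conditions: a_X = 1, a_W = 0.
For each transient state i, a_i = sum_j P(i->j) * a_j:
  a_Y = 3/10*a_X + 1/10*a_Y + 2/5*a_Z + 1/5*a_W
  a_Z = 3/10*a_X + 0*a_Y + 3/5*a_Z + 1/10*a_W

Substituting a_X = 1 and a_W = 0, rearrange to (I - Q) a = r where r[i] = P(i -> X):
  [9/10, -2/5] . (a_Y, a_Z) = 3/10
  [0, 2/5] . (a_Y, a_Z) = 3/10

Solving yields:
  a_Y = 2/3
  a_Z = 3/4

Starting state is Z, so the absorption probability is a_Z = 3/4.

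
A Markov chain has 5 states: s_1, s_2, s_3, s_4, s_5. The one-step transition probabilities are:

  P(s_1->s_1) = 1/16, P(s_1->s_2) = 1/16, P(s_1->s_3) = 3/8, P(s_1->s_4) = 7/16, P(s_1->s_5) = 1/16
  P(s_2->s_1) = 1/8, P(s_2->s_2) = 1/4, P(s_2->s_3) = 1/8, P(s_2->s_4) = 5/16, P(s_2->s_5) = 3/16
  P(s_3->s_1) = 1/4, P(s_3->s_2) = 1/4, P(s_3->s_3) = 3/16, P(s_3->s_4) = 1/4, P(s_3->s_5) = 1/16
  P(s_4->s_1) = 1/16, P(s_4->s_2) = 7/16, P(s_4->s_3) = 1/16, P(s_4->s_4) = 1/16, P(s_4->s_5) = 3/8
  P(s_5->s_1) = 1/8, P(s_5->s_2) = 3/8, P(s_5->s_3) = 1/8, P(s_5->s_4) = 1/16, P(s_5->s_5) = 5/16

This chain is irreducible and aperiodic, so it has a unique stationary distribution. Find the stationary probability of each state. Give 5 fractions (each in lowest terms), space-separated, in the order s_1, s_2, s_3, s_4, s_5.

Answer: 4471/36305 10671/36305 5523/36305 7649/36305 7991/36305

Derivation:
The stationary distribution satisfies pi = pi * P, i.e.:
  pi_s_1 = 1/16*pi_s_1 + 1/8*pi_s_2 + 1/4*pi_s_3 + 1/16*pi_s_4 + 1/8*pi_s_5
  pi_s_2 = 1/16*pi_s_1 + 1/4*pi_s_2 + 1/4*pi_s_3 + 7/16*pi_s_4 + 3/8*pi_s_5
  pi_s_3 = 3/8*pi_s_1 + 1/8*pi_s_2 + 3/16*pi_s_3 + 1/16*pi_s_4 + 1/8*pi_s_5
  pi_s_4 = 7/16*pi_s_1 + 5/16*pi_s_2 + 1/4*pi_s_3 + 1/16*pi_s_4 + 1/16*pi_s_5
  pi_s_5 = 1/16*pi_s_1 + 3/16*pi_s_2 + 1/16*pi_s_3 + 3/8*pi_s_4 + 5/16*pi_s_5
with normalization: pi_s_1 + pi_s_2 + pi_s_3 + pi_s_4 + pi_s_5 = 1.

Using the first 4 balance equations plus normalization, the linear system A*pi = b is:
  [-15/16, 1/8, 1/4, 1/16, 1/8] . pi = 0
  [1/16, -3/4, 1/4, 7/16, 3/8] . pi = 0
  [3/8, 1/8, -13/16, 1/16, 1/8] . pi = 0
  [7/16, 5/16, 1/4, -15/16, 1/16] . pi = 0
  [1, 1, 1, 1, 1] . pi = 1

Solving yields:
  pi_s_1 = 4471/36305
  pi_s_2 = 10671/36305
  pi_s_3 = 5523/36305
  pi_s_4 = 7649/36305
  pi_s_5 = 7991/36305

Verification (pi * P):
  4471/36305*1/16 + 10671/36305*1/8 + 5523/36305*1/4 + 7649/36305*1/16 + 7991/36305*1/8 = 4471/36305 = pi_s_1  (ok)
  4471/36305*1/16 + 10671/36305*1/4 + 5523/36305*1/4 + 7649/36305*7/16 + 7991/36305*3/8 = 10671/36305 = pi_s_2  (ok)
  4471/36305*3/8 + 10671/36305*1/8 + 5523/36305*3/16 + 7649/36305*1/16 + 7991/36305*1/8 = 5523/36305 = pi_s_3  (ok)
  4471/36305*7/16 + 10671/36305*5/16 + 5523/36305*1/4 + 7649/36305*1/16 + 7991/36305*1/16 = 7649/36305 = pi_s_4  (ok)
  4471/36305*1/16 + 10671/36305*3/16 + 5523/36305*1/16 + 7649/36305*3/8 + 7991/36305*5/16 = 7991/36305 = pi_s_5  (ok)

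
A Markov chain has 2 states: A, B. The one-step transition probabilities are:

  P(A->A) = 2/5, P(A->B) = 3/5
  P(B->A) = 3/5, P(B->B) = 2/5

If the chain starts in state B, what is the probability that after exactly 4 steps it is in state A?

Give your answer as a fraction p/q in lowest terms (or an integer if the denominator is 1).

Answer: 312/625

Derivation:
Computing P^4 by repeated multiplication:
P^1 =
  A: [2/5, 3/5]
  B: [3/5, 2/5]
P^2 =
  A: [13/25, 12/25]
  B: [12/25, 13/25]
P^3 =
  A: [62/125, 63/125]
  B: [63/125, 62/125]
P^4 =
  A: [313/625, 312/625]
  B: [312/625, 313/625]

(P^4)[B -> A] = 312/625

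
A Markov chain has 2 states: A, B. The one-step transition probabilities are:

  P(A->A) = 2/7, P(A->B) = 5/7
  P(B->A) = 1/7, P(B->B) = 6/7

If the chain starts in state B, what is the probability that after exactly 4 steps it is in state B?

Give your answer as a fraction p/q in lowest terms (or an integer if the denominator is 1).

Computing P^4 by repeated multiplication:
P^1 =
  A: [2/7, 5/7]
  B: [1/7, 6/7]
P^2 =
  A: [9/49, 40/49]
  B: [8/49, 41/49]
P^3 =
  A: [58/343, 285/343]
  B: [57/343, 286/343]
P^4 =
  A: [401/2401, 2000/2401]
  B: [400/2401, 2001/2401]

(P^4)[B -> B] = 2001/2401

Answer: 2001/2401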